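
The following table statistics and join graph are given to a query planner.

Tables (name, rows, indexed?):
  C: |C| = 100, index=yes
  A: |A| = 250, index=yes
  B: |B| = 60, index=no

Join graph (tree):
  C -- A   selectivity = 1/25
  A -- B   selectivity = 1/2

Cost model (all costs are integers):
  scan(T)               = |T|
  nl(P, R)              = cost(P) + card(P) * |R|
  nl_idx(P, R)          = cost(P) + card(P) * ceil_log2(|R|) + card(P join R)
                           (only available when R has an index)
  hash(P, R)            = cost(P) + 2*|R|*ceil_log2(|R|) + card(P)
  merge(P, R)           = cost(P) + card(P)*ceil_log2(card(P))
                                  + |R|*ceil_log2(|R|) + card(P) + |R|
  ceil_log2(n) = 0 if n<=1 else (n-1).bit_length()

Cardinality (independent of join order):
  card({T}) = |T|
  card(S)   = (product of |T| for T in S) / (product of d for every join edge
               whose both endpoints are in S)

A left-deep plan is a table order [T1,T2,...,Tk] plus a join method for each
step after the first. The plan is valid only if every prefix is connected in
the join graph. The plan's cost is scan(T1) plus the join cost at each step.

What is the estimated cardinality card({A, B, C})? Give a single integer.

30000

Tables in S: A(250), B(60), C(100)
Edges inside S: C-A(d=25), A-B(d=2)
numerator = 250 * 60 * 100 = 1500000
denominator = 25 * 2 = 50
card(S) = 1500000 / 50 = 30000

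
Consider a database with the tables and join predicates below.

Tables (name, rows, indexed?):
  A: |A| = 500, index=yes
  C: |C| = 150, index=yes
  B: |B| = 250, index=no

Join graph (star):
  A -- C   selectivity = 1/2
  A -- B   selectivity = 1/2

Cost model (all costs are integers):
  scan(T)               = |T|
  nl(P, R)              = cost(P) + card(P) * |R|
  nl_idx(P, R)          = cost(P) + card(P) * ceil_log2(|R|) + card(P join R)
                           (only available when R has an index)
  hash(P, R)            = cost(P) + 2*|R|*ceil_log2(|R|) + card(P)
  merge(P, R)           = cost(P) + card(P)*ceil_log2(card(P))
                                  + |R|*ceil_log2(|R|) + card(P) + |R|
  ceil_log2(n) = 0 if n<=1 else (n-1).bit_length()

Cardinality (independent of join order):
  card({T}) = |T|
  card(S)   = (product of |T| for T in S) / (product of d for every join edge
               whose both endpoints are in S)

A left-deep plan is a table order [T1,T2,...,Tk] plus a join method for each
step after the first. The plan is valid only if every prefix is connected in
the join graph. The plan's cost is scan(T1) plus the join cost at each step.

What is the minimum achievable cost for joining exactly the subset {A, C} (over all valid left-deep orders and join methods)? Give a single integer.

3400

Selinger DP over subsets of {A,C}:
  {A}: scan cost=500, card=500
  {C}: scan cost=150, card=150
  {AC}: card=37500; try (C,hash)→3400, (A,merge)→6500, (C,merge)→6850, (A,hash)→9300, (A,nl_idx)→39000, (C,nl_idx)→42000 …(+2); best=3400 via (C,hash)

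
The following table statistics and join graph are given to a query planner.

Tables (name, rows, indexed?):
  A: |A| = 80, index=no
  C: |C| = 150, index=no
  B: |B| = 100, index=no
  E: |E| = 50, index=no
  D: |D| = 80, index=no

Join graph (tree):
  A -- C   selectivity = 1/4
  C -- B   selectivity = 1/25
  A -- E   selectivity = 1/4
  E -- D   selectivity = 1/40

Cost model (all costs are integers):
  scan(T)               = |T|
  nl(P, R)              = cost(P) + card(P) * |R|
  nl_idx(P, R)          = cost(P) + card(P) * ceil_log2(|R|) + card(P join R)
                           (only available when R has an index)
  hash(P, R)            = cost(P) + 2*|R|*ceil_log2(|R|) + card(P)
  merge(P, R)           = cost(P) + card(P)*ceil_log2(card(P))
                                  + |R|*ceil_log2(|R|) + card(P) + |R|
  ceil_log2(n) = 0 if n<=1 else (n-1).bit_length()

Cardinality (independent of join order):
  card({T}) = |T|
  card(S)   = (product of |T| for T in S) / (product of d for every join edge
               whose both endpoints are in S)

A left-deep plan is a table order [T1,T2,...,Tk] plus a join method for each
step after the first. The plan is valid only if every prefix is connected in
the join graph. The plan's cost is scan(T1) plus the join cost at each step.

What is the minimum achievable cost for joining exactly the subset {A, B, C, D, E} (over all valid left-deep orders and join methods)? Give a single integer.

82780

Selinger DP over subsets of {A,B,C,D,E}:
  {A}: scan cost=80, card=80
  {C}: scan cost=150, card=150
  {B}: scan cost=100, card=100
  {E}: scan cost=50, card=50
  {D}: scan cost=80, card=80
  {AC}: card=3000; try (A,hash)→1420, (C,merge)→2070, (A,merge)→2140, (C,hash)→2560, (C,nl)→12080, (A,nl)→12150; best=1420 via (A,hash)
  {AE}: card=1000; try (E,hash)→760, (A,merge)→1040, (E,merge)→1070, (A,hash)→1220, (A,nl)→4050, (E,nl)→4080; best=760 via (E,hash)
  {BC}: card=600; try (B,hash)→1700, (C,merge)→2250, (B,merge)→2300, (C,hash)→2600, (C,nl)→15100, (B,nl)→15150; best=1700 via (B,hash)
  {DE}: card=100; try (E,hash)→760, (D,merge)→1040, (E,merge)→1070, (D,hash)→1220, (D,nl)→4050, (E,nl)→4080; best=760 via (E,hash)
  {ABC}: card=12000; try (A,hash)→3420, (B,hash)→5820, (A,merge)→8940, (B,merge)→41220, (A,nl)→49700, (B,nl)→301420; best=3420 via (A,hash)
  {ACE}: card=37500; try (C,hash)→4160, (E,hash)→5020, (C,merge)→13110, (E,merge)→40770, (C,nl)→150760, (E,nl)→151420; best=4160 via (C,hash)
  {ADE}: card=2000; try (A,hash)→1980, (A,merge)→2200, (D,hash)→2880, (A,nl)→8760, (D,merge)→12400, (D,nl)→80760; best=1980 via (A,hash)
  {ABCE}: card=150000; try (E,hash)→16020, (B,hash)→43060, (E,merge)→183770, (E,nl)→603420, (B,merge)→642460, (B,nl)→3754160; best=16020 via (E,hash)
  {ACDE}: card=75000; try (C,hash)→6380, (C,merge)→27330, (D,hash)→42780, (C,nl)→301980, (D,merge)→642300, (D,nl)→3004160; best=6380 via (C,hash)
  {ABCDE}: card=300000; try (B,hash)→82780, (D,hash)→167140, (B,merge)→1357180, (D,merge)→2866660, (B,nl)→7506380, (D,nl)→12016020; best=82780 via (B,hash)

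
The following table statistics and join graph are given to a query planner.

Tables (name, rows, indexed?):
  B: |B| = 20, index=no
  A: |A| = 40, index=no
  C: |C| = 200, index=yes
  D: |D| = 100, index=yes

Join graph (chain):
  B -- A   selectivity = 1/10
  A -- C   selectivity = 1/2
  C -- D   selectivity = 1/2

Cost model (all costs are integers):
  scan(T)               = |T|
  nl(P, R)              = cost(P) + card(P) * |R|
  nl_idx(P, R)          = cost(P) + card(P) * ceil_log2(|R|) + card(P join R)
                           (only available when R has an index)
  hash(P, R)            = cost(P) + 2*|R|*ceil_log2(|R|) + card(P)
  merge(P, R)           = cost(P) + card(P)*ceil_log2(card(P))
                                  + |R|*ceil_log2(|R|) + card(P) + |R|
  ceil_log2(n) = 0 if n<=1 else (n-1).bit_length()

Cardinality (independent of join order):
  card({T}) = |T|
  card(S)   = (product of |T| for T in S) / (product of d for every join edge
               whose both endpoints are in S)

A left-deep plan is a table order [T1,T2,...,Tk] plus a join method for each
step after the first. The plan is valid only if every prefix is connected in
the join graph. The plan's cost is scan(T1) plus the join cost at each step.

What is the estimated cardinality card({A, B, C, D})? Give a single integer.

Tables in S: A(40), B(20), C(200), D(100)
Edges inside S: B-A(d=10), A-C(d=2), C-D(d=2)
numerator = 40 * 20 * 200 * 100 = 16000000
denominator = 10 * 2 * 2 = 40
card(S) = 16000000 / 40 = 400000

400000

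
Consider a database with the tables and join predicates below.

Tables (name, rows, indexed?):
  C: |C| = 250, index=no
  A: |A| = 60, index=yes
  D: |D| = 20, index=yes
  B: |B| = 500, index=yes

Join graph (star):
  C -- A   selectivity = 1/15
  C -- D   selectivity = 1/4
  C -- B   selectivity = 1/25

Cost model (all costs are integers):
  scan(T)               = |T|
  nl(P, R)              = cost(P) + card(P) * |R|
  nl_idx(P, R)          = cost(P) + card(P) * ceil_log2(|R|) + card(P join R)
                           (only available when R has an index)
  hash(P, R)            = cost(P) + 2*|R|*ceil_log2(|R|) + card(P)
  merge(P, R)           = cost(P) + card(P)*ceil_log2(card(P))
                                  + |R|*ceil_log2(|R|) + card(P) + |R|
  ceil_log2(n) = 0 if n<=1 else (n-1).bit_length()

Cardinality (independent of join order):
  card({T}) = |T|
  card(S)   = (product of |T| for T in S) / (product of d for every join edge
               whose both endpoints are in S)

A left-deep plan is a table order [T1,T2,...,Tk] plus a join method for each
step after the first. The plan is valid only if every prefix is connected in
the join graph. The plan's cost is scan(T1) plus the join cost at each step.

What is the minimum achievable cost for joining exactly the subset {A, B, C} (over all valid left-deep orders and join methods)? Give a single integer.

Selinger DP over subsets of {A,B,C}:
  {C}: scan cost=250, card=250
  {A}: scan cost=60, card=60
  {B}: scan cost=500, card=500
  {AC}: card=1000; try (A,hash)→1220, (C,merge)→2730, (A,nl_idx)→2750, (A,merge)→2920, (C,hash)→4120, (C,nl)→15060 …(+1); best=1220 via (A,hash)
  {BC}: card=5000; try (C,hash)→5000, (B,merge)→7500, (B,nl_idx)→7500, (C,merge)→7750, (B,hash)→9500, (B,nl)→125250 …(+1); best=5000 via (C,hash)
  {ABC}: card=20000; try (A,hash)→10720, (B,hash)→11220, (B,merge)→17220, (B,nl_idx)→30220, (A,nl_idx)→55000, (A,merge)→75420 …(+2); best=10720 via (A,hash)

10720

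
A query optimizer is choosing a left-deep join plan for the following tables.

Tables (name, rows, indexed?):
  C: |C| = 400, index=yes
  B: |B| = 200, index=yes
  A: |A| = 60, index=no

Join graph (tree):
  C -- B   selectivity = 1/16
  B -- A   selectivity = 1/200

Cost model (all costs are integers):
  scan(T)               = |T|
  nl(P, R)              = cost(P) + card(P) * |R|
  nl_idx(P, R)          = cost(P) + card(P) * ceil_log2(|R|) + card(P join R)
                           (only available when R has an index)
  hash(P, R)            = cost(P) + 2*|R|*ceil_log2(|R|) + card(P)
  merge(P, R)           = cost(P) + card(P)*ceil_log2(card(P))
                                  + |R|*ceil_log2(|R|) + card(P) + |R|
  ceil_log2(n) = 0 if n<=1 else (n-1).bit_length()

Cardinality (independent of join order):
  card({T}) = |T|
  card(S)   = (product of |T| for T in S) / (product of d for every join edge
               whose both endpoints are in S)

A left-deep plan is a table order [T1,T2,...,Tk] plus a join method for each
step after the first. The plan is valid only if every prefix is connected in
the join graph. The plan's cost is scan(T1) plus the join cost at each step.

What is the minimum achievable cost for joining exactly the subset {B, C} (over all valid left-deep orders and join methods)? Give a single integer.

4000

Selinger DP over subsets of {B,C}:
  {C}: scan cost=400, card=400
  {B}: scan cost=200, card=200
  {BC}: card=5000; try (B,hash)→4000, (C,merge)→6000, (B,merge)→6200, (C,nl_idx)→7000, (C,hash)→7600, (B,nl_idx)→8600 …(+2); best=4000 via (B,hash)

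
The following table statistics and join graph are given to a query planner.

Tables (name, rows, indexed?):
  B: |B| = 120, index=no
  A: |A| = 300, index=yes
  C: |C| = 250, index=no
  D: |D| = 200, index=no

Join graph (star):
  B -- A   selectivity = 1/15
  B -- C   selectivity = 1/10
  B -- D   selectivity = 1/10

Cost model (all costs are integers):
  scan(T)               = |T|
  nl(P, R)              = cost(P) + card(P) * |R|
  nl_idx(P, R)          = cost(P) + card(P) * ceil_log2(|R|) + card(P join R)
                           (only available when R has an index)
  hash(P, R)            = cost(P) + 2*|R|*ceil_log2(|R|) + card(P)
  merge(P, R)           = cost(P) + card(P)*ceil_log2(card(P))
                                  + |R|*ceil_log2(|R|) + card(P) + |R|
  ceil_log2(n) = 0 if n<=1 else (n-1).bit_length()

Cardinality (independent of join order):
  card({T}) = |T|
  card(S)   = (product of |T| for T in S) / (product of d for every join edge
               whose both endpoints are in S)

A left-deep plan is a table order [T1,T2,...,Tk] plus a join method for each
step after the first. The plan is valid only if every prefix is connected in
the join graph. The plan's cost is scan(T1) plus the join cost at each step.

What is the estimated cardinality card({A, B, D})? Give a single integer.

Tables in S: A(300), B(120), D(200)
Edges inside S: B-A(d=15), B-D(d=10)
numerator = 300 * 120 * 200 = 7200000
denominator = 15 * 10 = 150
card(S) = 7200000 / 150 = 48000

48000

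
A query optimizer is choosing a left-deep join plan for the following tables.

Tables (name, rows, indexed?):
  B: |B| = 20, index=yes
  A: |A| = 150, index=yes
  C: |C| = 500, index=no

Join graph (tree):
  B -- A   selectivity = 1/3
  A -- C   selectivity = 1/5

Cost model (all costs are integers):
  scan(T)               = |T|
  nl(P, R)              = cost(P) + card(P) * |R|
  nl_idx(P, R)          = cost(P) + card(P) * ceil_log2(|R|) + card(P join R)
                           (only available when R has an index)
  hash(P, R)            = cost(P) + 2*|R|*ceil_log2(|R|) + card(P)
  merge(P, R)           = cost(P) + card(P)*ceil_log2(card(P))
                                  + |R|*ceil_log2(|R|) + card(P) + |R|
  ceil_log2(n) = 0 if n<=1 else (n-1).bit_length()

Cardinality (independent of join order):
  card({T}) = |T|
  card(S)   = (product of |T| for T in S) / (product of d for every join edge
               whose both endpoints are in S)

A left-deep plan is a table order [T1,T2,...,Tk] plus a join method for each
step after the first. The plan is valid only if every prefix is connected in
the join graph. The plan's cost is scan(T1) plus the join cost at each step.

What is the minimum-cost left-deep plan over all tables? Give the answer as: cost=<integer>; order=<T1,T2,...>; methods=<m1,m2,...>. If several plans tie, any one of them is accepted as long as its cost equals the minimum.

Selinger DP (subsets sized 1..n):
  {B}: scan cost=20, card=20
  {A}: scan cost=150, card=150
  {C}: scan cost=500, card=500
  {AB}: card=1000; try (B,hash)→500, (A,nl_idx)→1180, (A,merge)→1490, (B,merge)→1620, (B,nl_idx)→1900, (A,hash)→2440 …(+2); best=500 via (B,hash)
  {AC}: card=15000; try (A,hash)→3400, (C,merge)→6500, (A,merge)→6850, (C,hash)→9300, (A,nl_idx)→19500, (C,nl)→75150 …(+1); best=3400 via (A,hash)
  {ABC}: card=100000; try (C,hash)→10500, (C,merge)→16500, (B,hash)→18600, (B,nl_idx)→178400, (B,merge)→228520, (B,nl)→303400 …(+1); best=10500 via (C,hash)

cost=10500; order=A,B,C; methods=hash,hash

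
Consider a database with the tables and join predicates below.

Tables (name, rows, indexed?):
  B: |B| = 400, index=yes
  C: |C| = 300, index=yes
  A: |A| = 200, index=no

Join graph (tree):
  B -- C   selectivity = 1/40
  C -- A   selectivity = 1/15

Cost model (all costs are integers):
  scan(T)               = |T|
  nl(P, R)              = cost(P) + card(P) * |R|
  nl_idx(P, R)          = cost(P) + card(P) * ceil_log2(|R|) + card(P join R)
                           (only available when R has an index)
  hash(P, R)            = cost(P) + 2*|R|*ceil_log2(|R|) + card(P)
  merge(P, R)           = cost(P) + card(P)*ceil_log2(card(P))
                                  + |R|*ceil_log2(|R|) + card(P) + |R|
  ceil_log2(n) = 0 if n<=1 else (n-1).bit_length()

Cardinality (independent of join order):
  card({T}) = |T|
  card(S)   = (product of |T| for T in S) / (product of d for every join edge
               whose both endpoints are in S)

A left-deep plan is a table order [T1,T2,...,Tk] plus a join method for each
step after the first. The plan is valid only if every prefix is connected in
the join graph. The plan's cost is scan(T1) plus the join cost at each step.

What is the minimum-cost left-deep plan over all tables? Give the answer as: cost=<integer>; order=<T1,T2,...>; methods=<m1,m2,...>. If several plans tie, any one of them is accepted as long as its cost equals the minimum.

Selinger DP (subsets sized 1..n):
  {B}: scan cost=400, card=400
  {C}: scan cost=300, card=300
  {A}: scan cost=200, card=200
  {BC}: card=3000; try (B,nl_idx)→6000, (C,hash)→6200, (C,nl_idx)→7000, (B,merge)→7300, (C,merge)→7400, (B,hash)→7800 …(+2); best=6000 via (B,nl_idx)
  {AC}: card=4000; try (A,hash)→3800, (C,merge)→5000, (A,merge)→5100, (C,hash)→5800, (C,nl_idx)→6000, (C,nl)→60200 …(+1); best=3800 via (A,hash)
  {ABC}: card=40000; try (A,hash)→12200, (B,hash)→15000, (A,merge)→46800, (B,merge)→59800, (B,nl_idx)→79800, (A,nl)→606000 …(+1); best=12200 via (A,hash)

cost=12200; order=C,B,A; methods=nl_idx,hash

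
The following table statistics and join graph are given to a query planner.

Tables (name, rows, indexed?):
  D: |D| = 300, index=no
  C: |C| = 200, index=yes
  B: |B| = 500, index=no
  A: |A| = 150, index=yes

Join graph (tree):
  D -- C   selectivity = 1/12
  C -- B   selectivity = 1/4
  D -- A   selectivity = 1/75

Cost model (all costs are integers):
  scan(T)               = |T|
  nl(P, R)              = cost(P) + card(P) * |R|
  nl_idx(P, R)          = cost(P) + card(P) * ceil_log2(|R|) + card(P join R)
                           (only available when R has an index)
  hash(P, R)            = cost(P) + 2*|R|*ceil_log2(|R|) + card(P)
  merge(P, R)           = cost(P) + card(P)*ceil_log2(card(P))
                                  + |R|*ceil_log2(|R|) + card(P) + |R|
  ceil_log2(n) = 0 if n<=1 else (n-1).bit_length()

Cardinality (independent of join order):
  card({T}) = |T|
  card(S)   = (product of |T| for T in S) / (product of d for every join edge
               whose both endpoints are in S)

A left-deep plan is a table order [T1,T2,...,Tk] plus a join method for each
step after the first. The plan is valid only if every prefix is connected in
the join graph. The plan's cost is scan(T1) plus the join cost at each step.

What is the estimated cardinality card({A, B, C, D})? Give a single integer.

Tables in S: A(150), B(500), C(200), D(300)
Edges inside S: D-C(d=12), C-B(d=4), D-A(d=75)
numerator = 150 * 500 * 200 * 300 = 4500000000
denominator = 12 * 4 * 75 = 3600
card(S) = 4500000000 / 3600 = 1250000

1250000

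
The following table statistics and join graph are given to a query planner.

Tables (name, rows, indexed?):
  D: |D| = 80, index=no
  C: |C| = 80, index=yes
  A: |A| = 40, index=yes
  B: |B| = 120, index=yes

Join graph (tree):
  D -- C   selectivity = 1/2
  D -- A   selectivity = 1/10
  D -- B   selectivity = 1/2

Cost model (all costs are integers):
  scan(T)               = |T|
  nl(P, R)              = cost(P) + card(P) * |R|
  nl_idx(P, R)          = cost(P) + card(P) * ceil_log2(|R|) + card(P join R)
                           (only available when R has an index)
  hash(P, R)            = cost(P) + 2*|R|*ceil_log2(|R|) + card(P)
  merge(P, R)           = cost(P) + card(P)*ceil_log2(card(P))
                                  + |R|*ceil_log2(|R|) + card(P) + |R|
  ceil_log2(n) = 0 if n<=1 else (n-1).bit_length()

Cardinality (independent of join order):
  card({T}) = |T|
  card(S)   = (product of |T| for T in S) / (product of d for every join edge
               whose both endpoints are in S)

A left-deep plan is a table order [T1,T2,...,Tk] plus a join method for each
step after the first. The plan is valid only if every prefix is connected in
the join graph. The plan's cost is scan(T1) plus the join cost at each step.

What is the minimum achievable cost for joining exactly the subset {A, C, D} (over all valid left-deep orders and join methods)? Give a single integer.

2080

Selinger DP over subsets of {A,C,D}:
  {D}: scan cost=80, card=80
  {C}: scan cost=80, card=80
  {A}: scan cost=40, card=40
  {CD}: card=3200; try (D,hash)→1280, (C,hash)→1280, (D,merge)→1360, (C,merge)→1360, (C,nl_idx)→3840, (D,nl)→6480 …(+1); best=1280 via (D,hash)
  {AD}: card=320; try (A,hash)→640, (A,nl_idx)→880, (D,merge)→960, (A,merge)→1000, (D,hash)→1200, (D,nl)→3240 …(+1); best=640 via (A,hash)
  {ACD}: card=12800; try (C,hash)→2080, (C,merge)→4480, (A,hash)→4960, (C,nl_idx)→15680, (C,nl)→26240, (A,nl_idx)→33280 …(+2); best=2080 via (C,hash)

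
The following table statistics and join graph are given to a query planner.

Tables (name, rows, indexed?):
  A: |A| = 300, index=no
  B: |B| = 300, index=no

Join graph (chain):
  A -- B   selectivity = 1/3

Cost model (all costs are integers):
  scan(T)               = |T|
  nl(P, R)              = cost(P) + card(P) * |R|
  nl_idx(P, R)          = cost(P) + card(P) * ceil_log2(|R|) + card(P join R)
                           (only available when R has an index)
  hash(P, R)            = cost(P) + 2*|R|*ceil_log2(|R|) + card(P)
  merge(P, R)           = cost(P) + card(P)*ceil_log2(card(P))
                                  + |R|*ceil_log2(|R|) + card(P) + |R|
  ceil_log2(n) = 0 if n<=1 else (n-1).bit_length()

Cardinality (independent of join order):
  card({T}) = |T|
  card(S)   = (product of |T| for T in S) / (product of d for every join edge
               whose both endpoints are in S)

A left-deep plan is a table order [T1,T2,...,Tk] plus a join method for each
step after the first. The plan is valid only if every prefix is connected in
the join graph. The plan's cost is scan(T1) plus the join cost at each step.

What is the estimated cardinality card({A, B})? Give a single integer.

30000

Tables in S: A(300), B(300)
Edges inside S: A-B(d=3)
numerator = 300 * 300 = 90000
denominator = 3 = 3
card(S) = 90000 / 3 = 30000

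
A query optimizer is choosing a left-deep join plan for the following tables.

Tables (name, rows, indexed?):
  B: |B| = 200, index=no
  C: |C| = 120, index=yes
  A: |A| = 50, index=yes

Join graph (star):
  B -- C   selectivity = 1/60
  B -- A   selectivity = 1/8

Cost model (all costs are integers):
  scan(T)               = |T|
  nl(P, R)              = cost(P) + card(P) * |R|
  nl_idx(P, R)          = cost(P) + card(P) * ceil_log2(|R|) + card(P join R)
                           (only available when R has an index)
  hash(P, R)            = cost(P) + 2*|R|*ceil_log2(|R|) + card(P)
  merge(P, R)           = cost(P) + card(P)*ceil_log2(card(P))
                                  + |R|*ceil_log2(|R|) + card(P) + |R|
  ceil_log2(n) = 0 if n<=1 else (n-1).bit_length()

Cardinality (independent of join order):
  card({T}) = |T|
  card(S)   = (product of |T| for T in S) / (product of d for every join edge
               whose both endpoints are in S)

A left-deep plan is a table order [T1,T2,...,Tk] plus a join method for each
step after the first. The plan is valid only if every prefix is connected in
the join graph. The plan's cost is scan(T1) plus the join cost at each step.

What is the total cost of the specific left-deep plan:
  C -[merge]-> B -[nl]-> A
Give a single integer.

22880

step 1: scan C: cost=120, card=120
step 2: join B via merge
    card(P join B) = 120*200/(60) = 400
    cost = 120 + 120*7 + 200*8 + 120 + 200 = 2880
step 3: join A via nl
    card(P join A) = 400*50/(8) = 2500
    cost = 2880 + 400*50 = 22880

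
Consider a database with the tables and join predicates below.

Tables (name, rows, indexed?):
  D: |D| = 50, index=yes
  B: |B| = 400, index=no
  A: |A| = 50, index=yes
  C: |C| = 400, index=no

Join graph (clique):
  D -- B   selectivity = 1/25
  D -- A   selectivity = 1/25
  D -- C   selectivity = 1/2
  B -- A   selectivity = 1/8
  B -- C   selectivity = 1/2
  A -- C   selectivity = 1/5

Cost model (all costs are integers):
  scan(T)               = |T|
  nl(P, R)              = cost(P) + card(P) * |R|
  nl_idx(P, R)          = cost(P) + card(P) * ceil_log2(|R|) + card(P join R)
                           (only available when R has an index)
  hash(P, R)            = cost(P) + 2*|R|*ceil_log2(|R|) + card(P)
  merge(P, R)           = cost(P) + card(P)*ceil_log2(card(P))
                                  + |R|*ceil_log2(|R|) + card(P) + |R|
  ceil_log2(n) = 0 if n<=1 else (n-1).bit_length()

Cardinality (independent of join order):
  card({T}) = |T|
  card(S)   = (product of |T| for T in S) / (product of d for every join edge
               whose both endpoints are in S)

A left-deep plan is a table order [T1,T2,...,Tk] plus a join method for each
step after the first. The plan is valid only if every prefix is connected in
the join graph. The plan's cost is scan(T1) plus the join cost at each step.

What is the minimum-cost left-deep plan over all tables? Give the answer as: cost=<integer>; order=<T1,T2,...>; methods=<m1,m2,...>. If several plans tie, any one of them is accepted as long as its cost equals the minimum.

Selinger DP (subsets sized 1..n):
  {D}: scan cost=50, card=50
  {B}: scan cost=400, card=400
  {A}: scan cost=50, card=50
  {C}: scan cost=400, card=400
  {BD}: card=800; try (D,hash)→1400, (D,nl_idx)→3600, (B,merge)→4400, (D,merge)→4750, (B,hash)→7300, (B,nl)→20050 …(+1); best=1400 via (D,hash)
  {AD}: card=100; try (D,nl_idx)→450, (A,nl_idx)→450, (D,hash)→700, (A,hash)→700, (D,merge)→750, (A,merge)→750 …(+2); best=450 via (D,nl_idx)
  {CD}: card=10000; try (D,hash)→1400, (C,merge)→4400, (D,merge)→4750, (C,hash)→7300, (D,nl_idx)→12800, (C,nl)→20050 …(+1); best=1400 via (D,hash)
  {AB}: card=2500; try (A,hash)→1400, (B,merge)→4400, (A,merge)→4750, (A,nl_idx)→5300, (B,hash)→7300, (B,nl)→20050 …(+1); best=1400 via (A,hash)
  {BC}: card=80000; try (C,hash)→8000, (B,hash)→8000, (C,merge)→8400, (B,merge)→8400, (C,nl)→160400, (B,nl)→160400; best=8000 via (C,hash)
  {AC}: card=4000; try (A,hash)→1400, (C,merge)→4400, (A,merge)→4750, (A,nl_idx)→6800, (C,hash)→7300, (C,nl)→20050 …(+1); best=1400 via (A,hash)
  {ABD}: card=200; try (A,hash)→2800, (D,hash)→4500, (B,merge)→5250, (A,nl_idx)→6400, (B,hash)→7750, (A,merge)→10550 …(+5); best=2800 via (A,hash)
  {BCD}: card=80000; try (C,hash)→9400, (C,merge)→14200, (B,hash)→18600, (D,hash)→88600, (B,merge)→155400, (C,nl)→321400 …(+4); best=9400 via (C,hash)
  {ACD}: card=4000; try (C,merge)→5250, (D,hash)→6000, (C,hash)→7750, (A,hash)→12000, (D,nl_idx)→29400, (C,nl)→40450 …(+5); best=5250 via (C,merge)
  {ABC}: card=100000; try (C,hash)→11100, (B,hash)→12600, (C,merge)→37900, (B,merge)→57400, (A,hash)→88600, (A,nl_idx)→588000 …(+4); best=11100 via (C,hash)
  {ABCD}: card=4000; try (C,merge)→8600, (C,hash)→10200, (B,hash)→16450, (B,merge)→61250, (C,nl)→82800, (A,hash)→90000 …(+8); best=8600 via (C,merge)

cost=8600; order=B,D,A,C; methods=hash,hash,merge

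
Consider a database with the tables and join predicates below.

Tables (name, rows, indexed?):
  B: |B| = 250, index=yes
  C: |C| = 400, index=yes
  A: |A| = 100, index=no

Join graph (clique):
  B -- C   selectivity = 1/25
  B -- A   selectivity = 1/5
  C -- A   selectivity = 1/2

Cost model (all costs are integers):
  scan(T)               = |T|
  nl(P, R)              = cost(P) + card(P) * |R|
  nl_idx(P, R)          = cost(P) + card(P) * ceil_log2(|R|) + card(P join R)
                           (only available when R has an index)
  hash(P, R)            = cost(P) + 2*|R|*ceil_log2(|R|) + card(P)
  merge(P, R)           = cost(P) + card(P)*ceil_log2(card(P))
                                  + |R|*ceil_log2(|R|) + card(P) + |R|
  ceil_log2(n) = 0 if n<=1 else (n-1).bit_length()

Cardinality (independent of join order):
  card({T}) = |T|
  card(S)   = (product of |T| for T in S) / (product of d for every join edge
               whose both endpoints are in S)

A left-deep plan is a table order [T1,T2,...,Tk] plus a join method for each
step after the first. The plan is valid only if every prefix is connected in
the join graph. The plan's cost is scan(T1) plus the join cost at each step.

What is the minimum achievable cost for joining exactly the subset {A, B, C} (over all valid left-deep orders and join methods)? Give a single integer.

10200

Selinger DP over subsets of {A,B,C}:
  {B}: scan cost=250, card=250
  {C}: scan cost=400, card=400
  {A}: scan cost=100, card=100
  {BC}: card=4000; try (B,hash)→4800, (C,merge)→6500, (C,nl_idx)→6500, (B,merge)→6650, (B,nl_idx)→7600, (C,hash)→7700 …(+2); best=4800 via (B,hash)
  {AB}: card=5000; try (A,hash)→1900, (B,merge)→3150, (A,merge)→3300, (B,hash)→4200, (B,nl_idx)→5900, (B,nl)→25100 …(+1); best=1900 via (A,hash)
  {AC}: card=20000; try (A,hash)→2200, (C,merge)→4900, (A,merge)→5200, (C,hash)→7400, (C,nl_idx)→21000, (C,nl)→40100 …(+1); best=2200 via (A,hash)
  {ABC}: card=40000; try (A,hash)→10200, (C,hash)→14100, (B,hash)→26200, (A,merge)→57600, (C,merge)→75900, (C,nl_idx)→86900 …(+5); best=10200 via (A,hash)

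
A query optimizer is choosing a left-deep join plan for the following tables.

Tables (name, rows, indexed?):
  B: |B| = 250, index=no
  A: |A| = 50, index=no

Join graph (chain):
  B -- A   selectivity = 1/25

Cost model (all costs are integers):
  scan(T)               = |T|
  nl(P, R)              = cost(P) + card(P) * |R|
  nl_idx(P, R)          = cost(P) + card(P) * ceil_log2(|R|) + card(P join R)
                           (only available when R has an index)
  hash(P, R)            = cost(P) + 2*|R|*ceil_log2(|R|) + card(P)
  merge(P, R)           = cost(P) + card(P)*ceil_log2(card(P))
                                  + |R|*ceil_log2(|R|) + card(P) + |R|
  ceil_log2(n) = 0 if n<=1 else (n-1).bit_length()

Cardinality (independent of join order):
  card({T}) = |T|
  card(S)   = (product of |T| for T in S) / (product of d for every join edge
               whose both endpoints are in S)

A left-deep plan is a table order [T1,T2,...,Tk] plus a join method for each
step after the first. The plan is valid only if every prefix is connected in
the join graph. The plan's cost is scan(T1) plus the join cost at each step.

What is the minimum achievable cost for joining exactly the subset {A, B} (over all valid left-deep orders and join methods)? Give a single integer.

1100

Selinger DP over subsets of {A,B}:
  {B}: scan cost=250, card=250
  {A}: scan cost=50, card=50
  {AB}: card=500; try (A,hash)→1100, (B,merge)→2650, (A,merge)→2850, (B,hash)→4100, (B,nl)→12550, (A,nl)→12750; best=1100 via (A,hash)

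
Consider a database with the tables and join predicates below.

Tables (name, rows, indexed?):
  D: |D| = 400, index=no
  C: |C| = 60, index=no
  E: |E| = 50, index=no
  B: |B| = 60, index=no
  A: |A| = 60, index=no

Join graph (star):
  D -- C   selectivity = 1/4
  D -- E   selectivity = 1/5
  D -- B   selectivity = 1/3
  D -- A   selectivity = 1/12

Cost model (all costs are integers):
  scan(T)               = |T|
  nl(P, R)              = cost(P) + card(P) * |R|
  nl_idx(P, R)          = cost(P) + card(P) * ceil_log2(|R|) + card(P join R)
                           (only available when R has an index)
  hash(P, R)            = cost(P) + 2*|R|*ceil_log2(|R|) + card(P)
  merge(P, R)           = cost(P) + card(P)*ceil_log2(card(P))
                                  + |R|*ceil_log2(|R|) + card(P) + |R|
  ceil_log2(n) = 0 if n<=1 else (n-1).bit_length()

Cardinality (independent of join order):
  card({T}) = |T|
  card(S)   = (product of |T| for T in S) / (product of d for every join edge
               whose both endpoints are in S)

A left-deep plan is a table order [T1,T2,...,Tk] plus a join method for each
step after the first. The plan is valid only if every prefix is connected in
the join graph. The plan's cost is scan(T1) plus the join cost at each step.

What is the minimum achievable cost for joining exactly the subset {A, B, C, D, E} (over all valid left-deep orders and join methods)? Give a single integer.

325560

Selinger DP over subsets of {A,B,C,D,E}:
  {D}: scan cost=400, card=400
  {C}: scan cost=60, card=60
  {E}: scan cost=50, card=50
  {B}: scan cost=60, card=60
  {A}: scan cost=60, card=60
  {CD}: card=6000; try (C,hash)→1520, (D,merge)→4480, (C,merge)→4820, (D,hash)→7320, (D,nl)→24060, (C,nl)→24400; best=1520 via (C,hash)
  {DE}: card=4000; try (E,hash)→1400, (D,merge)→4400, (E,merge)→4750, (D,hash)→7300, (D,nl)→20050, (E,nl)→20400; best=1400 via (E,hash)
  {BD}: card=8000; try (B,hash)→1520, (D,merge)→4480, (B,merge)→4820, (D,hash)→7320, (D,nl)→24060, (B,nl)→24400; best=1520 via (B,hash)
  {AD}: card=2000; try (A,hash)→1520, (D,merge)→4480, (A,merge)→4820, (D,hash)→7320, (D,nl)→24060, (A,nl)→24400; best=1520 via (A,hash)
  {CDE}: card=60000; try (C,hash)→6120, (E,hash)→8120, (C,merge)→53820, (E,merge)→85870, (C,nl)→241400, (E,nl)→301520; best=6120 via (C,hash)
  {BCD}: card=120000; try (B,hash)→8240, (C,hash)→10240, (B,merge)→85940, (C,merge)→113940, (B,nl)→361520, (C,nl)→481520; best=8240 via (B,hash)
  {ACD}: card=30000; try (C,hash)→4240, (A,hash)→8240, (C,merge)→25940, (A,merge)→85940, (C,nl)→121520, (A,nl)→361520; best=4240 via (C,hash)
  {BDE}: card=80000; try (B,hash)→6120, (E,hash)→10120, (B,merge)→53820, (E,merge)→113870, (B,nl)→241400, (E,nl)→401520; best=6120 via (B,hash)
  {ADE}: card=20000; try (E,hash)→4120, (A,hash)→6120, (E,merge)→25870, (A,merge)→53820, (E,nl)→101520, (A,nl)→241400; best=4120 via (E,hash)
  {ABD}: card=40000; try (B,hash)→4240, (A,hash)→10240, (B,merge)→25940, (A,merge)→113940, (B,nl)→121520, (A,nl)→481520; best=4240 via (B,hash)
  {BCDE}: card=1200000; try (B,hash)→66840, (C,hash)→86840, (E,hash)→128840, (B,merge)→1026540, (C,merge)→1446540, (E,merge)→2168590 …(+3); best=66840 via (B,hash)
  {ACDE}: card=300000; try (C,hash)→24840, (E,hash)→34840, (A,hash)→66840, (C,merge)→324540, (E,merge)→484590, (A,merge)→1026540 …(+3); best=24840 via (C,hash)
  {ABCD}: card=600000; try (B,hash)→34960, (C,hash)→44960, (A,hash)→128960, (B,merge)→484660, (C,merge)→684660, (B,nl)→1804240 …(+3); best=34960 via (B,hash)
  {ABDE}: card=400000; try (B,hash)→24840, (E,hash)→44840, (A,hash)→86840, (B,merge)→324540, (E,merge)→684590, (B,nl)→1204120 …(+3); best=24840 via (B,hash)
  {ABCDE}: card=6000000; try (B,hash)→325560, (C,hash)→425560, (E,hash)→635560, (A,hash)→1267560, (B,merge)→6025260, (C,merge)→8025260 …(+6); best=325560 via (B,hash)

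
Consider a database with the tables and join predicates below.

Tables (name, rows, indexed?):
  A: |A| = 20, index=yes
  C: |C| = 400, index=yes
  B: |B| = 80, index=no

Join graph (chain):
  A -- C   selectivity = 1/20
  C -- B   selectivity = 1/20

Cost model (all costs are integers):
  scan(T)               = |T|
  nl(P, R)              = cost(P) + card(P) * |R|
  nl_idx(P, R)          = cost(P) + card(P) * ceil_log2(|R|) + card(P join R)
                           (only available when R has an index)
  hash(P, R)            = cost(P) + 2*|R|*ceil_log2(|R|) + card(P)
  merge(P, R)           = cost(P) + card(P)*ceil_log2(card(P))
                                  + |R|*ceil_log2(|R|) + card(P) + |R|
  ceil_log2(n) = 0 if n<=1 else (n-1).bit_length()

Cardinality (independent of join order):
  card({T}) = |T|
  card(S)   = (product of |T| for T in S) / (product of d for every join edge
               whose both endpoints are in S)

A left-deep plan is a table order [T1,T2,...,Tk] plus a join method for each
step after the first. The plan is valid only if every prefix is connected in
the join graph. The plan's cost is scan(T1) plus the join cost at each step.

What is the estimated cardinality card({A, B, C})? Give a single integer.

Tables in S: A(20), B(80), C(400)
Edges inside S: A-C(d=20), C-B(d=20)
numerator = 20 * 80 * 400 = 640000
denominator = 20 * 20 = 400
card(S) = 640000 / 400 = 1600

1600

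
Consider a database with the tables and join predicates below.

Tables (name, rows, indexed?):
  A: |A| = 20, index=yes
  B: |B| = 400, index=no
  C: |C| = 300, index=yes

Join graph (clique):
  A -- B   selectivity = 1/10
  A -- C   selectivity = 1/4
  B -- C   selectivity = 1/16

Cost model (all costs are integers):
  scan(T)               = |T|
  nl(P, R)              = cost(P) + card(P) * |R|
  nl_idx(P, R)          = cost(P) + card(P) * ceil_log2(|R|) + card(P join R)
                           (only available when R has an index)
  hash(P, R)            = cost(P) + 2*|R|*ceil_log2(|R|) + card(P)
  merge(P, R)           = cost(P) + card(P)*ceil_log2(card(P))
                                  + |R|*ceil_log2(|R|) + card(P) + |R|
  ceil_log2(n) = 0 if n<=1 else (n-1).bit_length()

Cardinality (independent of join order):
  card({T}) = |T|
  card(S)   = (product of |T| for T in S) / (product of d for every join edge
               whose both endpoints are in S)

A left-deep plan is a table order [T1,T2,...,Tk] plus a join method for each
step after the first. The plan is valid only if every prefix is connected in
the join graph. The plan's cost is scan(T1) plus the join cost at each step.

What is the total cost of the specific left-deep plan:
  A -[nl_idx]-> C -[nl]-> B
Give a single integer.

step 1: scan A: cost=20, card=20
step 2: join C via nl_idx
    card(P join C) = 20*300/(4) = 1500
    cost = 20 + 20*9 + 1500 = 1700
step 3: join B via nl
    card(P join B) = 1500*400/(10*16) = 3750
    cost = 1700 + 1500*400 = 601700

601700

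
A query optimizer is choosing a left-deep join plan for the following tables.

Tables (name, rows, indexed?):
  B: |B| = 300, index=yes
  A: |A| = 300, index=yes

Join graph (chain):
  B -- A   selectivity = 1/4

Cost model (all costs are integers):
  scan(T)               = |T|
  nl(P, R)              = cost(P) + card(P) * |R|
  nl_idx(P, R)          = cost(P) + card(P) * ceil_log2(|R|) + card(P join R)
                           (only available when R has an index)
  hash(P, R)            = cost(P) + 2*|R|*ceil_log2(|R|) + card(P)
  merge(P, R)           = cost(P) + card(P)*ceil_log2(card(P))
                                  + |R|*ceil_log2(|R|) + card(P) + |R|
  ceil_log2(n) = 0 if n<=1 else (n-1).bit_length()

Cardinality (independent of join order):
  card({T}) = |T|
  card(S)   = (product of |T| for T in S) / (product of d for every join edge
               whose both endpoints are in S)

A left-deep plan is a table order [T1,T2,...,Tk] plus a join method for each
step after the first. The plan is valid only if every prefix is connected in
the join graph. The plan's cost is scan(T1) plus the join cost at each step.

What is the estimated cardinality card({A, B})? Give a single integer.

22500

Tables in S: A(300), B(300)
Edges inside S: B-A(d=4)
numerator = 300 * 300 = 90000
denominator = 4 = 4
card(S) = 90000 / 4 = 22500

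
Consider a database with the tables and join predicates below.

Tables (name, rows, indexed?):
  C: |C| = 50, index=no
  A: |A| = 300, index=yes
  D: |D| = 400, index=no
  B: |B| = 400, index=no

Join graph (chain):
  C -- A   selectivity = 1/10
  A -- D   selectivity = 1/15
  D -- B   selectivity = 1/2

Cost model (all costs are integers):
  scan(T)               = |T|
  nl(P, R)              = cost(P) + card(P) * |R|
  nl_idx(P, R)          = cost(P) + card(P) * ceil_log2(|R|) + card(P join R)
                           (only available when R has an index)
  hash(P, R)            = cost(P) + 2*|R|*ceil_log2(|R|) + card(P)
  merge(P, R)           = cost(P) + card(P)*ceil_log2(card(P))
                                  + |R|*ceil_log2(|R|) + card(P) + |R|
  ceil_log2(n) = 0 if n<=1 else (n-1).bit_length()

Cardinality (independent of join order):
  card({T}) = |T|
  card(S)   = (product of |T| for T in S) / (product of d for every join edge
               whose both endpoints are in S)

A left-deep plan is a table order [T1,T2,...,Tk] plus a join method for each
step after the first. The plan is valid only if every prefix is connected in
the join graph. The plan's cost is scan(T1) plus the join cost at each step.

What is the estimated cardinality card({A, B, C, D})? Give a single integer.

8000000

Tables in S: A(300), B(400), C(50), D(400)
Edges inside S: C-A(d=10), A-D(d=15), D-B(d=2)
numerator = 300 * 400 * 50 * 400 = 2400000000
denominator = 10 * 15 * 2 = 300
card(S) = 2400000000 / 300 = 8000000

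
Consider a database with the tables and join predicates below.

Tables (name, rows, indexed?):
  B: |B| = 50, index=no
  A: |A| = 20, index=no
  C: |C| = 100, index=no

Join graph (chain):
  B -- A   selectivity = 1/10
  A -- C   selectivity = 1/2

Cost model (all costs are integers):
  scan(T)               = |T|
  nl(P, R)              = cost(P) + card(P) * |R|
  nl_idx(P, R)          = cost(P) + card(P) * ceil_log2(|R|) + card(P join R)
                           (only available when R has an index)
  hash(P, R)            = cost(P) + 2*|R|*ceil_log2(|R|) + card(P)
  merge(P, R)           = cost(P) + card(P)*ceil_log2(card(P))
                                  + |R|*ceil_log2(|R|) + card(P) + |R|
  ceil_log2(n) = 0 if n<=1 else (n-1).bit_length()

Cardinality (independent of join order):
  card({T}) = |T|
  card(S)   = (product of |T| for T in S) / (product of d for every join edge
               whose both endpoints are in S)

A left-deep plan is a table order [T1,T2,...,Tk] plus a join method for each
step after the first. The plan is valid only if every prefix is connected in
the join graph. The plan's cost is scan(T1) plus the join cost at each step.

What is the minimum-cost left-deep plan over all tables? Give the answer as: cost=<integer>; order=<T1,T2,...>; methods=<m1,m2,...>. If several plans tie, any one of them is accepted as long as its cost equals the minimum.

Selinger DP (subsets sized 1..n):
  {B}: scan cost=50, card=50
  {A}: scan cost=20, card=20
  {C}: scan cost=100, card=100
  {AB}: card=100; try (A,hash)→300, (B,merge)→490, (A,merge)→520, (B,hash)→640, (B,nl)→1020, (A,nl)→1050; best=300 via (A,hash)
  {AC}: card=1000; try (A,hash)→400, (C,merge)→940, (A,merge)→1020, (C,hash)→1440, (C,nl)→2020, (A,nl)→2100; best=400 via (A,hash)
  {ABC}: card=5000; try (C,hash)→1800, (C,merge)→1900, (B,hash)→2000, (C,nl)→10300, (B,merge)→11750, (B,nl)→50400; best=1800 via (C,hash)

cost=1800; order=B,A,C; methods=hash,hash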